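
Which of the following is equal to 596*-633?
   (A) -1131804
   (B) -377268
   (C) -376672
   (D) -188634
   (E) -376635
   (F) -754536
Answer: B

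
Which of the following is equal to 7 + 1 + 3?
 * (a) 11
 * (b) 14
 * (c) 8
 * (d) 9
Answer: a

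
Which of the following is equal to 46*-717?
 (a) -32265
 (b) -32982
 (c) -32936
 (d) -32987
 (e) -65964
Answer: b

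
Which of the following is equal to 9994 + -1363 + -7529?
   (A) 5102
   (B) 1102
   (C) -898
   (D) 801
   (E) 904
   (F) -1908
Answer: B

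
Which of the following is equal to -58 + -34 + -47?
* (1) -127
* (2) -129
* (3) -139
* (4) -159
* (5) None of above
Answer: 3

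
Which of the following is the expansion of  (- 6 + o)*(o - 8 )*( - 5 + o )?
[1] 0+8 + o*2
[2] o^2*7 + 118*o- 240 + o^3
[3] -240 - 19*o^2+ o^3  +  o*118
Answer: 3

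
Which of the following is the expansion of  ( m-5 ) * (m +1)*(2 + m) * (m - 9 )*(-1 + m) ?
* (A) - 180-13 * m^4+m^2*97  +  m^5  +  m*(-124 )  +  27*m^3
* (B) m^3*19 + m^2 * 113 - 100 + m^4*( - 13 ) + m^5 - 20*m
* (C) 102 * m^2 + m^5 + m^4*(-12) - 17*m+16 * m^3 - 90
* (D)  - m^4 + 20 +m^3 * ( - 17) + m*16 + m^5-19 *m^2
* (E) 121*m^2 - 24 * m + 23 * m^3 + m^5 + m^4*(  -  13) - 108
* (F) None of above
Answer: C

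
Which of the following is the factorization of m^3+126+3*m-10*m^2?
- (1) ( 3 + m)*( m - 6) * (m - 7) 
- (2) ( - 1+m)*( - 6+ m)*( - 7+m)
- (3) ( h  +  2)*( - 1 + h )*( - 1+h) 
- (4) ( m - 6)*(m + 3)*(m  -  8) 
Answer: 1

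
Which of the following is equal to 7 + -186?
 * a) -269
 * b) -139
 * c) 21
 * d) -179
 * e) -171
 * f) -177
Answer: d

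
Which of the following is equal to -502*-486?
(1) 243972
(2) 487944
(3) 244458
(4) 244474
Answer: 1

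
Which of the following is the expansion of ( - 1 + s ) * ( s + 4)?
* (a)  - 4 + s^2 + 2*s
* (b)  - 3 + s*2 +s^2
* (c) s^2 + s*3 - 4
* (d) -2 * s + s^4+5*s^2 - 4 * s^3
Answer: c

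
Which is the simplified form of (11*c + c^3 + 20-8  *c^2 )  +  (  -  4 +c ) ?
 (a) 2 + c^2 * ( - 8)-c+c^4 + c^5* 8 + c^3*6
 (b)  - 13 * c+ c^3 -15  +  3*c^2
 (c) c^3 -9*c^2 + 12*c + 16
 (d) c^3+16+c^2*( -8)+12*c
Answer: d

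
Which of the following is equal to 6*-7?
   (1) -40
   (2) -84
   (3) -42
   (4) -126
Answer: 3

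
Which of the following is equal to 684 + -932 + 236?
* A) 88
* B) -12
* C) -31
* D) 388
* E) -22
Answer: B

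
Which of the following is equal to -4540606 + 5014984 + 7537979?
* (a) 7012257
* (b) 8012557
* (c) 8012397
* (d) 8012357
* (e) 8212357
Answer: d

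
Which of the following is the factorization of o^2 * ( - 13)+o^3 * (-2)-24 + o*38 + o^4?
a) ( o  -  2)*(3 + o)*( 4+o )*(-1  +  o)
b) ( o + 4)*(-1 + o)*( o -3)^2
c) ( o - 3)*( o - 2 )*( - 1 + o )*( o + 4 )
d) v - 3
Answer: c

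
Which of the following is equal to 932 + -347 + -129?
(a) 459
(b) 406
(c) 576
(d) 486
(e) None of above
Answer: e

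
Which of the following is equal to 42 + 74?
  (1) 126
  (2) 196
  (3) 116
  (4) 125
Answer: 3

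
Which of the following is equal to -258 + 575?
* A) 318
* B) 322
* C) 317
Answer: C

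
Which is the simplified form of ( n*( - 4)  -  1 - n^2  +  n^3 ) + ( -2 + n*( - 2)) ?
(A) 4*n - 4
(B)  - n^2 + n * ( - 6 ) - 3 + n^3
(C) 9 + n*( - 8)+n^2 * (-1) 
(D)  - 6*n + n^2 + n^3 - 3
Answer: B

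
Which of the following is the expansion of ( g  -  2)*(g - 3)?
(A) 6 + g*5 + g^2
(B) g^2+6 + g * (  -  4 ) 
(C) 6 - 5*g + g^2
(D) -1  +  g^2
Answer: C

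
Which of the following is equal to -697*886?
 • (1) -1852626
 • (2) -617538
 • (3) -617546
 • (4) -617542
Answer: 4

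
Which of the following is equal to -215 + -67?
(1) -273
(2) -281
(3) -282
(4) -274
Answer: 3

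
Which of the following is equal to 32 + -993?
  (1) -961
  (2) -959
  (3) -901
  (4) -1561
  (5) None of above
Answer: 1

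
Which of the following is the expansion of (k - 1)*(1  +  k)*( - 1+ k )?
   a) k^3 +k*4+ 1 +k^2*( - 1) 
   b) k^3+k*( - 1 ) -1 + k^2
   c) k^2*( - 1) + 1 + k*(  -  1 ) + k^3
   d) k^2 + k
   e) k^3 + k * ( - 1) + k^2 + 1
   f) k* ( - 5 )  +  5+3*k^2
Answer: c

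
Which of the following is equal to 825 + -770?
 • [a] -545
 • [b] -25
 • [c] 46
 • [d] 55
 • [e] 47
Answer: d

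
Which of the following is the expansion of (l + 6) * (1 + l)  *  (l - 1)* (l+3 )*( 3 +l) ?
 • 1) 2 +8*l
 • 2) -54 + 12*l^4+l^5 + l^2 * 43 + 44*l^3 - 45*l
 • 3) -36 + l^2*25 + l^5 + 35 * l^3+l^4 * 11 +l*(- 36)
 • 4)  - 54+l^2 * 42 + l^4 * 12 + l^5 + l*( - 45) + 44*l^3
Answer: 4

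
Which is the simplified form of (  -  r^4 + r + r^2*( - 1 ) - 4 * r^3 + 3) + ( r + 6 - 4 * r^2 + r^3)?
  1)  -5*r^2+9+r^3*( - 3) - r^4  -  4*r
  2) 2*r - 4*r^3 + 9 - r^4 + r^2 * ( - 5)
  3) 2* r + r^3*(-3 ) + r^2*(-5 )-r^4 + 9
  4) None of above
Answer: 3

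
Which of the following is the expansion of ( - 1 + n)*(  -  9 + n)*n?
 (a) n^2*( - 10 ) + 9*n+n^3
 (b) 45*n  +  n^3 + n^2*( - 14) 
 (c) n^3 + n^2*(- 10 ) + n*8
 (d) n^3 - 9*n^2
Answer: a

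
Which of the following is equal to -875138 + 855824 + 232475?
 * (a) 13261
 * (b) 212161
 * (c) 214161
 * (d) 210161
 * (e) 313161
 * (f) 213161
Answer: f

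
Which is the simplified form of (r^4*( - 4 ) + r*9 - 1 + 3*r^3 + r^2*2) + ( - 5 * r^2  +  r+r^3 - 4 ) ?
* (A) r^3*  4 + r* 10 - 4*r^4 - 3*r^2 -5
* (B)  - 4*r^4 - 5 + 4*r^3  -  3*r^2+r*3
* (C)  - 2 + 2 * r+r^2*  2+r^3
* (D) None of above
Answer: A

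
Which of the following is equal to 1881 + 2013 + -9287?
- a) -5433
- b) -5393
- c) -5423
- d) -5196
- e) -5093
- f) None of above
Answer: b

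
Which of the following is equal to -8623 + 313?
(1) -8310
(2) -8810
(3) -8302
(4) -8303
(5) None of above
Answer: 1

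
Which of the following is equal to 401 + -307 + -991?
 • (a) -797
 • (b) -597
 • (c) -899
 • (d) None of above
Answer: d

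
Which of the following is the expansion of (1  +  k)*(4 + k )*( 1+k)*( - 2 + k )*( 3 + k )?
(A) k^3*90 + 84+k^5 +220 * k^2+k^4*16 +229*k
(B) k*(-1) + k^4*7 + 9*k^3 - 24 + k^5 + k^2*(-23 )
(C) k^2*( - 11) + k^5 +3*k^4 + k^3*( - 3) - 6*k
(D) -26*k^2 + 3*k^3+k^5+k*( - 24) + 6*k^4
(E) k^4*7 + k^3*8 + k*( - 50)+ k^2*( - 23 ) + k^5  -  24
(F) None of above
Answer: F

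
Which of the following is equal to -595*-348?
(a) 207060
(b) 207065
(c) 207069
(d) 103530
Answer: a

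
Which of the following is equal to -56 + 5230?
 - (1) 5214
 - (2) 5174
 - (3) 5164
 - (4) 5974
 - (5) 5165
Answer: 2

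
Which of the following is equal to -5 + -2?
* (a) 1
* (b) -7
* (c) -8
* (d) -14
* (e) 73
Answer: b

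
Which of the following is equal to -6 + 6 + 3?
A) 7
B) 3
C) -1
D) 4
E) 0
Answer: B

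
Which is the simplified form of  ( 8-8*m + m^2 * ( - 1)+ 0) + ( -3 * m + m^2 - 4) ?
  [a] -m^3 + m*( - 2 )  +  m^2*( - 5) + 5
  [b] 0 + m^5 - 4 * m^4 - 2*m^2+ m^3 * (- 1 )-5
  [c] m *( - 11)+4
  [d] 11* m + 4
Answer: c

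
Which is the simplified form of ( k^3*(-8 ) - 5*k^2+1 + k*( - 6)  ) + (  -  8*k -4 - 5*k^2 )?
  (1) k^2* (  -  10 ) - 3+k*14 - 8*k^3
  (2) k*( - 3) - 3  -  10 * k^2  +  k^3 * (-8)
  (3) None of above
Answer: 3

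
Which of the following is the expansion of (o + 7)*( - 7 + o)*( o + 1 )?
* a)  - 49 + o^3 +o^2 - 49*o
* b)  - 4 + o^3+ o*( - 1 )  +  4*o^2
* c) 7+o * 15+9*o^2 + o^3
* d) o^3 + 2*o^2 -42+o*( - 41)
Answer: a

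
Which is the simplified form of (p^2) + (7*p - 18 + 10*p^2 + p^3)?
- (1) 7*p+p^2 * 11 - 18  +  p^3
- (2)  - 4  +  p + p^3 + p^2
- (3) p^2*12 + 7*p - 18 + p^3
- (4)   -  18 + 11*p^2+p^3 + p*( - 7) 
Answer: 1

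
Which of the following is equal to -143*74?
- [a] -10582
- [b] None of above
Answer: a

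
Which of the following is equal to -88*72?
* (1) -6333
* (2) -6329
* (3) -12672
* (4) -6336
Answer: 4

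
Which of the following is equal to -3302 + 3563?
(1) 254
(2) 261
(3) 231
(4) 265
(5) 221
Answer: 2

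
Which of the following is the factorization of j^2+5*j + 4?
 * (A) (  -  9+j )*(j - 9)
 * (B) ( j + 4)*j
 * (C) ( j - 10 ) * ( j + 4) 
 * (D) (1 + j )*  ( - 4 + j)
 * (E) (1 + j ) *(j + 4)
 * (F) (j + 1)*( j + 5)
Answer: E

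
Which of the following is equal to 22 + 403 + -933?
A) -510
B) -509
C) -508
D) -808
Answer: C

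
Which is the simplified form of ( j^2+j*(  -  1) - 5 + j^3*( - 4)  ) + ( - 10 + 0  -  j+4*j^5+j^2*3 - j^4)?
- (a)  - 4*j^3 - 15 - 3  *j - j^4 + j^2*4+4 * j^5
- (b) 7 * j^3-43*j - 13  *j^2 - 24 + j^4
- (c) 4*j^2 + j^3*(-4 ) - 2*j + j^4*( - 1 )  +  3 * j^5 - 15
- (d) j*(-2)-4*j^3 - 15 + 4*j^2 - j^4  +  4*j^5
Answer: d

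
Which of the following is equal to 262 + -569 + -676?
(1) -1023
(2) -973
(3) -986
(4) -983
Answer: 4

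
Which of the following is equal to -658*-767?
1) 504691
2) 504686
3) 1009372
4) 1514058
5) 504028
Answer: 2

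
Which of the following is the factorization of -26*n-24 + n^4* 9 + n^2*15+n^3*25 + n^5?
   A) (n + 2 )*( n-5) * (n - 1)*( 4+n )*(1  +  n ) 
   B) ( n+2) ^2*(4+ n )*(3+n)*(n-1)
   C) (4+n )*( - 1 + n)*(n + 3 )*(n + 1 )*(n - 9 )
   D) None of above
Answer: D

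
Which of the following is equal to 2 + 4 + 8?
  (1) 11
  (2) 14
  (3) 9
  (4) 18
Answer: 2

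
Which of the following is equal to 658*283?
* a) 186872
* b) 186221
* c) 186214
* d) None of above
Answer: c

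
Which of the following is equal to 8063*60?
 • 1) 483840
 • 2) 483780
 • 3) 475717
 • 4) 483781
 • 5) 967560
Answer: 2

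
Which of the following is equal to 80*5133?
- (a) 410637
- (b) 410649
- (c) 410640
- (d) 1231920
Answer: c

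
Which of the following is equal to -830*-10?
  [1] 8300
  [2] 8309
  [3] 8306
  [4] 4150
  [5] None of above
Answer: 1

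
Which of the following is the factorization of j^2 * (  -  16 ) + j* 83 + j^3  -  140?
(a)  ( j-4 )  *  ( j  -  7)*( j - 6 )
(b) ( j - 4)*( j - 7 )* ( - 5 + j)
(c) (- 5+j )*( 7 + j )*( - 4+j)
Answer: b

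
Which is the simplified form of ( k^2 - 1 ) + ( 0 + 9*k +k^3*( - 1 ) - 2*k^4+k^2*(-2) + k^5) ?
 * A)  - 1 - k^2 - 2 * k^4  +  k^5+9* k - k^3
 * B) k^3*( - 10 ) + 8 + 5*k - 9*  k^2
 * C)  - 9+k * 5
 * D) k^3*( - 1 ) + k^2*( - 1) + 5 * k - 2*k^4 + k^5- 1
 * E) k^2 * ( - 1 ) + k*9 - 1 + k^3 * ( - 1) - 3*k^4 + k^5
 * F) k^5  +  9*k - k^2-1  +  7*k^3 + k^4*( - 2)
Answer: A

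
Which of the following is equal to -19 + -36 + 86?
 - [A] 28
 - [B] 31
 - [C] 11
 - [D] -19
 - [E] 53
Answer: B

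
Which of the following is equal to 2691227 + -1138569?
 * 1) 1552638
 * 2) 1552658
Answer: 2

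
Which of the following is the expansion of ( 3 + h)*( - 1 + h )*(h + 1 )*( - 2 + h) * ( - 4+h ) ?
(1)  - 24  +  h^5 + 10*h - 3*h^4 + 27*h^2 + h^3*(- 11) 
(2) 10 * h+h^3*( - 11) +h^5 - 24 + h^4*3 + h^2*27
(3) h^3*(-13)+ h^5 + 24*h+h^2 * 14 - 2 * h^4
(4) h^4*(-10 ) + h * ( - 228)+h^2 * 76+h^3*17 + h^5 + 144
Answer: 1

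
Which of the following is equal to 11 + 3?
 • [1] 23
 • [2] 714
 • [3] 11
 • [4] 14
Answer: 4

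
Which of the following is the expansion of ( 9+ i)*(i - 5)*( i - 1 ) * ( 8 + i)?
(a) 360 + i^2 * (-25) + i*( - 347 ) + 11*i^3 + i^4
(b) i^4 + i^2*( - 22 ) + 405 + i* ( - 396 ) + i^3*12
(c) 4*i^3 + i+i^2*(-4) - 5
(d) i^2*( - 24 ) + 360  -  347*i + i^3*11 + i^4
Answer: a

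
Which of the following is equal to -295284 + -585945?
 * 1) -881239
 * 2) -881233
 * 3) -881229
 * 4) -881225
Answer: 3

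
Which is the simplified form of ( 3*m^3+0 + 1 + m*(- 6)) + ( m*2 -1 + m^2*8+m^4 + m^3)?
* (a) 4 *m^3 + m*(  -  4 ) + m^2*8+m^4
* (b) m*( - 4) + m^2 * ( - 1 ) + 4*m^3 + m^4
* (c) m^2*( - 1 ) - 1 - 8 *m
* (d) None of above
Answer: a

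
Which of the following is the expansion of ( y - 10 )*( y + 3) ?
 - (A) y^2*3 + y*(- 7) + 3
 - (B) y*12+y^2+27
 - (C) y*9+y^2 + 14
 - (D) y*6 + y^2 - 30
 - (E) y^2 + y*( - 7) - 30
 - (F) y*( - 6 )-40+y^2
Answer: E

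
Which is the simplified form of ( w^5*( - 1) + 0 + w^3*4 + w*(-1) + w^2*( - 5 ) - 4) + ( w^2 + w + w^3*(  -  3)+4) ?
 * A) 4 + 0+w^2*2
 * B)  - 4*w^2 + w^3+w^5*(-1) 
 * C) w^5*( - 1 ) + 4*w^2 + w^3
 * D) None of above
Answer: B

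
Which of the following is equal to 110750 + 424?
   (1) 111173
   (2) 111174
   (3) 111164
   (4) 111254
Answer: 2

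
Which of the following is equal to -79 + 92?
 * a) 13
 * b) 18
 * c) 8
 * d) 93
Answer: a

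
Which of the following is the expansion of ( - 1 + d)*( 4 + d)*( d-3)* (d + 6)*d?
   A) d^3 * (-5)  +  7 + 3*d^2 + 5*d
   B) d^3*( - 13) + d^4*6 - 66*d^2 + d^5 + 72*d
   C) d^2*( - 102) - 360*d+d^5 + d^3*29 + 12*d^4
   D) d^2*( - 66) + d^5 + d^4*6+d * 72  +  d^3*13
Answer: B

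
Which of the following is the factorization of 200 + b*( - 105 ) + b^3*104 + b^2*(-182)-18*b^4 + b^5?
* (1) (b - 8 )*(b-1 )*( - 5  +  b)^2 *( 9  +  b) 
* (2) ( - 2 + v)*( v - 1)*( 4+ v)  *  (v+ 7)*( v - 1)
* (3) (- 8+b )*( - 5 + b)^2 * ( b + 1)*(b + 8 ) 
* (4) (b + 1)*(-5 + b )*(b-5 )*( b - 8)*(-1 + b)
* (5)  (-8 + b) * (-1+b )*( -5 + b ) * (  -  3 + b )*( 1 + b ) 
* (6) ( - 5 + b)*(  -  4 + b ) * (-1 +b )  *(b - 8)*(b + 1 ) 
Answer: 4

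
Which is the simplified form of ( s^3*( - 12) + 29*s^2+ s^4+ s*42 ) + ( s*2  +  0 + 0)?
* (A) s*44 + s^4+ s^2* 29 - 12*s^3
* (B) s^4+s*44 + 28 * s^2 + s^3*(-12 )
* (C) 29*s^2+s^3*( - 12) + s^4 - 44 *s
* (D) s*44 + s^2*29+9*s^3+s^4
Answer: A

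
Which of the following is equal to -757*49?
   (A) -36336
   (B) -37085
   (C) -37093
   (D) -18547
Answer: C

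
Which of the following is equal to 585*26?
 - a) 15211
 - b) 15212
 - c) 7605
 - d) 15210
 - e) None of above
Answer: d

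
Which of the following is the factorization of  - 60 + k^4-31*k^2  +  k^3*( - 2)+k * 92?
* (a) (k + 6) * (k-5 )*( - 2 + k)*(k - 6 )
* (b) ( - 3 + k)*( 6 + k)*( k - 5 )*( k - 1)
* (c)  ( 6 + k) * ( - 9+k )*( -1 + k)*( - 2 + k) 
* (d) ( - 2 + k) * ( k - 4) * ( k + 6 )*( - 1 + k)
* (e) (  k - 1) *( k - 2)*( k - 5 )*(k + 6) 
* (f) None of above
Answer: e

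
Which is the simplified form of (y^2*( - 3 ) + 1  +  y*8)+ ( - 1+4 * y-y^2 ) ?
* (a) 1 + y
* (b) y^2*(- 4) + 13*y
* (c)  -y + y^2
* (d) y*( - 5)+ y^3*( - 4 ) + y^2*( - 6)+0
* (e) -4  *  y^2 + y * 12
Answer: e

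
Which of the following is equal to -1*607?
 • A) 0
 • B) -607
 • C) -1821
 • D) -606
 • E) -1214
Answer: B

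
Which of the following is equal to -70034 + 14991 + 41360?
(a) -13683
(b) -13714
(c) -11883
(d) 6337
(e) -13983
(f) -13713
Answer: a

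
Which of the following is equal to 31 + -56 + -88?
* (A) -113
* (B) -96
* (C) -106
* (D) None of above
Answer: A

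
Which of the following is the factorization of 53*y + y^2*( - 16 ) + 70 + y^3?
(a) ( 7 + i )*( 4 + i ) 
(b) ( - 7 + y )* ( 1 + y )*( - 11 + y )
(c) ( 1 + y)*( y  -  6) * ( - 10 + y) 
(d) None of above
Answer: d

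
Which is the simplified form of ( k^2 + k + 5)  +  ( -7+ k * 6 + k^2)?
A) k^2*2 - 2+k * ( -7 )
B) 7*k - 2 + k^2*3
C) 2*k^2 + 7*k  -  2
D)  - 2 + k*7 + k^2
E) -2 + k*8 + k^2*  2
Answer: C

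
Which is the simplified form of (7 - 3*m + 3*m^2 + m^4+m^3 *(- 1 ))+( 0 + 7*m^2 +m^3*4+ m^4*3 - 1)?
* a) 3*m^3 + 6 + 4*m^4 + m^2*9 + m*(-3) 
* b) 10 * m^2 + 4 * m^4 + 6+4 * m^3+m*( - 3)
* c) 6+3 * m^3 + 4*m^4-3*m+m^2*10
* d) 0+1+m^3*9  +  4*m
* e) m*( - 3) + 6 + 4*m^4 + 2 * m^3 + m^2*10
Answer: c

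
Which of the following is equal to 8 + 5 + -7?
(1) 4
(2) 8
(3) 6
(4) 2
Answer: 3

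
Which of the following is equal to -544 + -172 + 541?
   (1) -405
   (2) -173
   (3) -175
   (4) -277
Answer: 3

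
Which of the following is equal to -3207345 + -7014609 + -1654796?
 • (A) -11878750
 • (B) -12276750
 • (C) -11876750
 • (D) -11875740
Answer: C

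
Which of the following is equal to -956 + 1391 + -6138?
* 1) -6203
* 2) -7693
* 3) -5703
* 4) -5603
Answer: 3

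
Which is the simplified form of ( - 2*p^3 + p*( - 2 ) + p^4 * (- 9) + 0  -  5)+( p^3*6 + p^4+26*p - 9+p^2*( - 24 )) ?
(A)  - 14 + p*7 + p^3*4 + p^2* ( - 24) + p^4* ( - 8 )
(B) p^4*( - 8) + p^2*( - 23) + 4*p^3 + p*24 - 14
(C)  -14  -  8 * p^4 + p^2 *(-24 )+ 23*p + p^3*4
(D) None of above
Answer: D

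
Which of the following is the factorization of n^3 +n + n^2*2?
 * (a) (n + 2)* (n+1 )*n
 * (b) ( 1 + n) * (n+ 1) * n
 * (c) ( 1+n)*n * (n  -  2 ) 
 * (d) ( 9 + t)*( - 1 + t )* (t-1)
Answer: b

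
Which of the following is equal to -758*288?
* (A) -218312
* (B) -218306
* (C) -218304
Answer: C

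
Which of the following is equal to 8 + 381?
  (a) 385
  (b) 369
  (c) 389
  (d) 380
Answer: c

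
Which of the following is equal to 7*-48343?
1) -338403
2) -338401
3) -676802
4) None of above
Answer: 2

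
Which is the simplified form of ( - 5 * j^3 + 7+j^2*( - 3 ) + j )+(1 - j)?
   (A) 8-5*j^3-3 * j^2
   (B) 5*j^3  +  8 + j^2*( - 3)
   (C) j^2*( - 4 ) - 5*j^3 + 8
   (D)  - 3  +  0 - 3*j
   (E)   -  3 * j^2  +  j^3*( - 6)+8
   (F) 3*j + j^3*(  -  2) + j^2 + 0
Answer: A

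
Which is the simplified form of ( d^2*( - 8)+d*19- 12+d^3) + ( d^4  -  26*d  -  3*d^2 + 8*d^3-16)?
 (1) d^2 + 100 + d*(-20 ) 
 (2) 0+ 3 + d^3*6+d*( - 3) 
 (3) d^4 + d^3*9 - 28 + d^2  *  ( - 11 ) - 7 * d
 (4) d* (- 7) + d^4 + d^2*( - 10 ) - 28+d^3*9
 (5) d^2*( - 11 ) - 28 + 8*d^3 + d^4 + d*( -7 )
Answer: 3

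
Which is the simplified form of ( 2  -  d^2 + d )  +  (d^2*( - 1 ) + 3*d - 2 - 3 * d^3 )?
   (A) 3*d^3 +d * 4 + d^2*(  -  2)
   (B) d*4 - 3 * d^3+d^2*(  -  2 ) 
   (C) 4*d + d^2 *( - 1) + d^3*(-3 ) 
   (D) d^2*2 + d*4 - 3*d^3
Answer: B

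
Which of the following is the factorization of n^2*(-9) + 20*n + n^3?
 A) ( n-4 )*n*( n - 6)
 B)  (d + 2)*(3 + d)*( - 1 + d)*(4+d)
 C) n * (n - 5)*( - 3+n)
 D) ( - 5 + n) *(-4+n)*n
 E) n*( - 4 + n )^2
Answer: D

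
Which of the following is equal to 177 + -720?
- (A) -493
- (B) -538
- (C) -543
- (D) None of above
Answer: C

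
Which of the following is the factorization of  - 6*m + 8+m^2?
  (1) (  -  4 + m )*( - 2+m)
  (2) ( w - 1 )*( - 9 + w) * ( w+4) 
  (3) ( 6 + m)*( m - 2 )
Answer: 1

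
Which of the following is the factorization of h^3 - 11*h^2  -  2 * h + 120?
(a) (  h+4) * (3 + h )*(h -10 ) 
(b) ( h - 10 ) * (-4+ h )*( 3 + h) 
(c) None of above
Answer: b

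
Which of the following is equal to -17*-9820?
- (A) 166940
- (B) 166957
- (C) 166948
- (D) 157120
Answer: A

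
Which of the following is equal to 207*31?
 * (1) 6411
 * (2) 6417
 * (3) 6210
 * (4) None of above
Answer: 2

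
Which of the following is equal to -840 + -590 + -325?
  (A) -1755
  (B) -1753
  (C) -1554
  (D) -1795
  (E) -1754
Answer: A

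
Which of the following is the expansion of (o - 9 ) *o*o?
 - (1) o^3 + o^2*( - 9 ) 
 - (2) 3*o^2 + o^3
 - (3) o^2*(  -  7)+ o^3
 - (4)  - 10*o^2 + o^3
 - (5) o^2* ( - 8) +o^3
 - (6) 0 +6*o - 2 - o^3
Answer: 1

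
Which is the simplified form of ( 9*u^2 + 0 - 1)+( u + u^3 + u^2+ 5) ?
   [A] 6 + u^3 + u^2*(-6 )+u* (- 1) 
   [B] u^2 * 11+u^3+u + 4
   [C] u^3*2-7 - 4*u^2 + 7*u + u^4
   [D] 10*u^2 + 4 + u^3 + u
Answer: D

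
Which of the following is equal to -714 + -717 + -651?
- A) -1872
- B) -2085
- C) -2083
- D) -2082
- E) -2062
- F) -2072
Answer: D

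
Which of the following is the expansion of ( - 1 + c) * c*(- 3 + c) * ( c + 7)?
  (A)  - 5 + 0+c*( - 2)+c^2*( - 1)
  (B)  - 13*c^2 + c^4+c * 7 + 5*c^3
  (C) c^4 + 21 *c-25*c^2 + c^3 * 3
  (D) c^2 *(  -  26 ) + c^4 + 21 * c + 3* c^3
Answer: C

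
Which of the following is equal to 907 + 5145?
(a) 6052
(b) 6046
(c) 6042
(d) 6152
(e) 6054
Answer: a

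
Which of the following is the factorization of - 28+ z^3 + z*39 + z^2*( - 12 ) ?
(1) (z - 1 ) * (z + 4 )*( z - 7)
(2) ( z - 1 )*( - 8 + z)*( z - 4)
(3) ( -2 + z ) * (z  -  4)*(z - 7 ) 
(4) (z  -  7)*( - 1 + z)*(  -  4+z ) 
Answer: 4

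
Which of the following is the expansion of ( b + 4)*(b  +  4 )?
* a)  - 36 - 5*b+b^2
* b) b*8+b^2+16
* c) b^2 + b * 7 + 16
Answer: b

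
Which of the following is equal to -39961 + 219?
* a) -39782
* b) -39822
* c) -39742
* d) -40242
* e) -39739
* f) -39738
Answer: c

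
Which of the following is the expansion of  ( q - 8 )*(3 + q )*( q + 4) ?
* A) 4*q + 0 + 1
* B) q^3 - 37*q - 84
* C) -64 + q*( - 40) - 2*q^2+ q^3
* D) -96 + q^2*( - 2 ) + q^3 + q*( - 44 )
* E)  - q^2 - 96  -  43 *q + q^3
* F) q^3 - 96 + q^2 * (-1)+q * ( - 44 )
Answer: F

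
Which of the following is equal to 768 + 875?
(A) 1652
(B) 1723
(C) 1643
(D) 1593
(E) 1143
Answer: C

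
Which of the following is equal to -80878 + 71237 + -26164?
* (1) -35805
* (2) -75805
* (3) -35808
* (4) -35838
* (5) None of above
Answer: 1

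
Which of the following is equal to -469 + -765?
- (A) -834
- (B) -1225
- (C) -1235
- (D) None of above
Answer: D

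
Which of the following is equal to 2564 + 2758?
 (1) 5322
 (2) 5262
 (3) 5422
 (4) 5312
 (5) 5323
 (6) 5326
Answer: 1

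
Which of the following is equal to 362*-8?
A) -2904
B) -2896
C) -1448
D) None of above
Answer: B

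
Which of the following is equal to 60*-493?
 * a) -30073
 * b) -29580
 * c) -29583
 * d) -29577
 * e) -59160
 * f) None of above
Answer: b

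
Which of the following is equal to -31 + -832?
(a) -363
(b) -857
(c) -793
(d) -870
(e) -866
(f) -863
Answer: f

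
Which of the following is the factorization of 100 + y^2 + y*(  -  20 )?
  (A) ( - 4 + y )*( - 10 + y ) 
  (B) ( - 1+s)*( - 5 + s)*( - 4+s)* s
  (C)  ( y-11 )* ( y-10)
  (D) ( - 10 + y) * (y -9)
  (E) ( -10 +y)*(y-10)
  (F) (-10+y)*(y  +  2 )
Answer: E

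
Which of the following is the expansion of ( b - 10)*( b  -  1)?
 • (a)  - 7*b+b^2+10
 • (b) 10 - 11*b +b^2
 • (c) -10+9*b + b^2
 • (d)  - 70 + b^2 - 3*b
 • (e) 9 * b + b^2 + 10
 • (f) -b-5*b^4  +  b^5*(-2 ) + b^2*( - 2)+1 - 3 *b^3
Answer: b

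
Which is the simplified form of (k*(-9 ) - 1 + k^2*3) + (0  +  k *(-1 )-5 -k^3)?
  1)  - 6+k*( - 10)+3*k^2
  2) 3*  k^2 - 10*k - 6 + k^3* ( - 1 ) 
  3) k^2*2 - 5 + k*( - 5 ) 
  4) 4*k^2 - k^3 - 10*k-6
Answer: 2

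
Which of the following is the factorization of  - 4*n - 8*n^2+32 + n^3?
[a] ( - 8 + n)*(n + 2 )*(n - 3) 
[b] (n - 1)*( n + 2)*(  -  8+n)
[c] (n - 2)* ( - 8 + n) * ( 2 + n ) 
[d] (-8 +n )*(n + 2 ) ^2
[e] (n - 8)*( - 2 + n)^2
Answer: c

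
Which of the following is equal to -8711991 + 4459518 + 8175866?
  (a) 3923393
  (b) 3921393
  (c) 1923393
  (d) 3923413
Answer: a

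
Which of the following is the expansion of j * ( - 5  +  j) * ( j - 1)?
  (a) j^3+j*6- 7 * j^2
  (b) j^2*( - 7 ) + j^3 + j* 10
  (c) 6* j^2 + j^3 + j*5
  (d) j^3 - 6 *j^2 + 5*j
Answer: d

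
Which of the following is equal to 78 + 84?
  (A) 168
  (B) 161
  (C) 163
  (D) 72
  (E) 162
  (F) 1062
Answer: E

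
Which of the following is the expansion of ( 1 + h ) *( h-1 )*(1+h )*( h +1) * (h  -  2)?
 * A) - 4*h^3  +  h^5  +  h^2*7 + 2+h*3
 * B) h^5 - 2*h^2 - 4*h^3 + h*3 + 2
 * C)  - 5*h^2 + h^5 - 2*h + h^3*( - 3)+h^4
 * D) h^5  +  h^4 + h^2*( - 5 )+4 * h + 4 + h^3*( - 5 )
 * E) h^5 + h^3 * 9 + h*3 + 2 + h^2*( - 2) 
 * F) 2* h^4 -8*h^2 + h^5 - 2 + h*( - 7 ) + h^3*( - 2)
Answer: B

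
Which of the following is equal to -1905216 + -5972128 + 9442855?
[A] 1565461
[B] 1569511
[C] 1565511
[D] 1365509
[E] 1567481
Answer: C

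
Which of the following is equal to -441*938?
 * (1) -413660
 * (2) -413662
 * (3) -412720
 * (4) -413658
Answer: 4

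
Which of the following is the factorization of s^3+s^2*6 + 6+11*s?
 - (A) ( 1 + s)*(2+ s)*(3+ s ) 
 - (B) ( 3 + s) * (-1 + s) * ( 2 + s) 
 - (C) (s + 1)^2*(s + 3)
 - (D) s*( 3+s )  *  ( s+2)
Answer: A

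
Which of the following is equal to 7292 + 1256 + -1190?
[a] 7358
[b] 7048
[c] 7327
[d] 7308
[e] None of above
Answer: a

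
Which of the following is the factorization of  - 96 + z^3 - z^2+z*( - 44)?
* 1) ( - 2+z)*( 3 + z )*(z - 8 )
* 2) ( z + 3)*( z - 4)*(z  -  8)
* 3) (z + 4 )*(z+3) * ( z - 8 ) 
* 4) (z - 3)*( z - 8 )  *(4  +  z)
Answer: 3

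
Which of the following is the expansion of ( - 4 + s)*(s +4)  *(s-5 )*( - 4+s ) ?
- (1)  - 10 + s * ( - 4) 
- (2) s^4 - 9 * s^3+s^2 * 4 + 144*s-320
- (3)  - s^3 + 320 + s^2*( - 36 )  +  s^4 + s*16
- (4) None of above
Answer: 2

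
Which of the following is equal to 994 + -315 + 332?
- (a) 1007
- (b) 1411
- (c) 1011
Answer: c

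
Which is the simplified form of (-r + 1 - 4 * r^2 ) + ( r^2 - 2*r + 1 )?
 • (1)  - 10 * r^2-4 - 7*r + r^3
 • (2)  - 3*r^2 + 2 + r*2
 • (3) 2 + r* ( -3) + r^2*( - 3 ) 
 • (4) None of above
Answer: 3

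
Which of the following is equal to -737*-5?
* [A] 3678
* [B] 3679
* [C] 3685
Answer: C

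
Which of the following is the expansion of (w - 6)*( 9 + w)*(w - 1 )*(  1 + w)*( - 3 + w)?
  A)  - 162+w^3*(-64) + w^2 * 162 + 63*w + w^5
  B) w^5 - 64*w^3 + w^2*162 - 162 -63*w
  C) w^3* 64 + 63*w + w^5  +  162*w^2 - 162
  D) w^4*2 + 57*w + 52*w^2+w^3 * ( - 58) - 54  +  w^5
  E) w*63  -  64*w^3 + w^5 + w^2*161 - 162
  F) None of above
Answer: A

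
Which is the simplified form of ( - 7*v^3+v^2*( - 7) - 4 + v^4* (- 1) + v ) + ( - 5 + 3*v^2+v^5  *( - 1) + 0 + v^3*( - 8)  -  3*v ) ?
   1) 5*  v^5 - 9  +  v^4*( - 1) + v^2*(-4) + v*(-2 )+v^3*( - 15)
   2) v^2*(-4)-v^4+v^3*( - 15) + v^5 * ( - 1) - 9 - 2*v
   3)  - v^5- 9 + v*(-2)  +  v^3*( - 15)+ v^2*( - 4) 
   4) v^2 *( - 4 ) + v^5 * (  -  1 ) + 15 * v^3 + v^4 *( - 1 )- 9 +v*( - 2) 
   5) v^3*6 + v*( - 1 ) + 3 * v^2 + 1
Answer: 2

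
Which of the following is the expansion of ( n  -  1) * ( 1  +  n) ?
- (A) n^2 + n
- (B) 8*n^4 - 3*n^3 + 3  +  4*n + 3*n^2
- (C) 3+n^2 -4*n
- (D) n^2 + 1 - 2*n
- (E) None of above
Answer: E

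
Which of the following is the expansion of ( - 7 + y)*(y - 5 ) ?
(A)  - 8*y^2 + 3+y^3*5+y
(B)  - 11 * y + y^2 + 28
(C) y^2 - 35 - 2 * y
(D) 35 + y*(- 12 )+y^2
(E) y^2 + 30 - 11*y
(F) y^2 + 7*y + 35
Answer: D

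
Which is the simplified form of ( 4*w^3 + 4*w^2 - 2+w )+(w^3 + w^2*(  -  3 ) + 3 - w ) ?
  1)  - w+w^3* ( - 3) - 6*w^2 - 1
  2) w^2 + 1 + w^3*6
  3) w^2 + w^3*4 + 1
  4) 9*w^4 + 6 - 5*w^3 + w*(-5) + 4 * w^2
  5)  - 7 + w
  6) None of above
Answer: 6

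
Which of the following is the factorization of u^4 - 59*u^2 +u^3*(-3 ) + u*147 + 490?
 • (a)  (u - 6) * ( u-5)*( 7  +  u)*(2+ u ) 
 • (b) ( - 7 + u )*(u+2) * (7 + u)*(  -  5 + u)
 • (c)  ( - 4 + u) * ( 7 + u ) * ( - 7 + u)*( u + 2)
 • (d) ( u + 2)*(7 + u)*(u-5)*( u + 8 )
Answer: b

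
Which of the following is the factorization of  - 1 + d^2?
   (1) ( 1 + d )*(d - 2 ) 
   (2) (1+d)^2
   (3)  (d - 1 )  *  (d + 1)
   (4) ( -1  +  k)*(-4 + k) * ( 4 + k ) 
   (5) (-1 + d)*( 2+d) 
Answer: 3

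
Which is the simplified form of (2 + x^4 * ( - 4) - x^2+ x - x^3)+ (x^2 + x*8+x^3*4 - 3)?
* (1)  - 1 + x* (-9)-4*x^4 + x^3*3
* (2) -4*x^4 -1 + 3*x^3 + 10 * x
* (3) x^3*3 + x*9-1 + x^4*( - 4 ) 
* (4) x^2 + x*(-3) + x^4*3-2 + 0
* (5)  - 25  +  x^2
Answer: 3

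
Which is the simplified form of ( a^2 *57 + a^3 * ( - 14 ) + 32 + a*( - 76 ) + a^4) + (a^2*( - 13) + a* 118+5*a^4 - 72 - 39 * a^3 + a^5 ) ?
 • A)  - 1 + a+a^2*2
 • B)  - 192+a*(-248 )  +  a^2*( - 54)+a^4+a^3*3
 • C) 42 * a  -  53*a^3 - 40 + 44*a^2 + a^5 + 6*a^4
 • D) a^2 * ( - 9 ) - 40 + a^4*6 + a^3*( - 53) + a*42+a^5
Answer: C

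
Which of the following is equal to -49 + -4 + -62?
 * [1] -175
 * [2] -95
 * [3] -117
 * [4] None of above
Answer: 4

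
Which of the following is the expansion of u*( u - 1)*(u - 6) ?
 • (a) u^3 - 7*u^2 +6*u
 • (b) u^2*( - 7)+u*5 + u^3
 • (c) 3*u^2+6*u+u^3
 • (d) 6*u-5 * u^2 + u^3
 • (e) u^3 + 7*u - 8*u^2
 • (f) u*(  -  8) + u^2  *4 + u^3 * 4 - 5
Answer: a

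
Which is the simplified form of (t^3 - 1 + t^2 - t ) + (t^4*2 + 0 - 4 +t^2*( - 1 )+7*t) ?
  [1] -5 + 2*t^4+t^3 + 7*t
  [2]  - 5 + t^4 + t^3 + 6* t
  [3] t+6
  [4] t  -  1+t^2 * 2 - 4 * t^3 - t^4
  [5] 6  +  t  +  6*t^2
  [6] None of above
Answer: 6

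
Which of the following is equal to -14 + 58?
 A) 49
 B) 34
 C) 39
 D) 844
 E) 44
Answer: E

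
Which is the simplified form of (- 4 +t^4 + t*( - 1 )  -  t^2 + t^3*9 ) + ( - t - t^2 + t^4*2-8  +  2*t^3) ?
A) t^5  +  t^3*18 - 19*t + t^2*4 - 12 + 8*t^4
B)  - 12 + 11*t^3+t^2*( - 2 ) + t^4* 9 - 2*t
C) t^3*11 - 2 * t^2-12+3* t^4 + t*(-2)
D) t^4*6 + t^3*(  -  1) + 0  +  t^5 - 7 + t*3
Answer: C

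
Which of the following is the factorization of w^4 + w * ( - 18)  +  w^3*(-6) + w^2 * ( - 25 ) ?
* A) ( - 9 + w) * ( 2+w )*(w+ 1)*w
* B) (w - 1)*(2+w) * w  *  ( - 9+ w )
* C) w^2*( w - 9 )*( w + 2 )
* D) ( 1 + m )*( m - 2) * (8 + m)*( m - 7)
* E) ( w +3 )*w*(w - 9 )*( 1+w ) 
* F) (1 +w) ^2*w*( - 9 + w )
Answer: A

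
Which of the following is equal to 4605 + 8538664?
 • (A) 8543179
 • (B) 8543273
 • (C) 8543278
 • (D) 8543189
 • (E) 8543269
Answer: E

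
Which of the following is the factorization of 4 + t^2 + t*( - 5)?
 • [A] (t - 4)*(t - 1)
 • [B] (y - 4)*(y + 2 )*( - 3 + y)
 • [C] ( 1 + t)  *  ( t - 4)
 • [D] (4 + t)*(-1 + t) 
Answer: A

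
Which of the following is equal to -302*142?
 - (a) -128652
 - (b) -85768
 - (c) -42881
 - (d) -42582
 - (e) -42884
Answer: e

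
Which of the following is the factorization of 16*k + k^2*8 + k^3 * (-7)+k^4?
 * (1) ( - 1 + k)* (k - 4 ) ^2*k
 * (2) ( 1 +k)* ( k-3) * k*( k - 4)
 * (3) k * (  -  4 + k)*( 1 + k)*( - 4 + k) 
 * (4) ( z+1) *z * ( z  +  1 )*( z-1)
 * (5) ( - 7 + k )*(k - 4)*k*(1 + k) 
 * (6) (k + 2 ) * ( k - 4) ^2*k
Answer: 3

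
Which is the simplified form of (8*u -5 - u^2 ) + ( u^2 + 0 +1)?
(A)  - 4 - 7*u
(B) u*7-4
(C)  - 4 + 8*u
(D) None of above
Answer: C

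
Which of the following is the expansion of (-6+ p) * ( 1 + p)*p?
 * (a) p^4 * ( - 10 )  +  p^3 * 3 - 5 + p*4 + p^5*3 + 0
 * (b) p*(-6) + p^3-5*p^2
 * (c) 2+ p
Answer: b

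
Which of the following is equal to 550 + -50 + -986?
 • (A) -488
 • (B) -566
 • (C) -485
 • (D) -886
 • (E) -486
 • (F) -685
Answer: E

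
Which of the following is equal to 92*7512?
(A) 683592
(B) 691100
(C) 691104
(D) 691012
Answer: C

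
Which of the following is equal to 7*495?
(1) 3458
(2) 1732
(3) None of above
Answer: 3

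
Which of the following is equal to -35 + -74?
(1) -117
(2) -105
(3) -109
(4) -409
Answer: 3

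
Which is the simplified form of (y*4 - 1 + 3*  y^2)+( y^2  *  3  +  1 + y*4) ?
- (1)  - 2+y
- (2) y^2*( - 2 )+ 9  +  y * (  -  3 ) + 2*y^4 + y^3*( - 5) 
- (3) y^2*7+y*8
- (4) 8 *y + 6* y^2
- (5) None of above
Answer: 4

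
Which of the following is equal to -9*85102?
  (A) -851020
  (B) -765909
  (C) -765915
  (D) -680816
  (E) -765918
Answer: E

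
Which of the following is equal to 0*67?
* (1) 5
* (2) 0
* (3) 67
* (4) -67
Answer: 2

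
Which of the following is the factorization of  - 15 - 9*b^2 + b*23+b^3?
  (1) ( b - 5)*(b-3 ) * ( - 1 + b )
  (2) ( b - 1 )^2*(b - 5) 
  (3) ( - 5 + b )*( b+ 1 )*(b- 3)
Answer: 1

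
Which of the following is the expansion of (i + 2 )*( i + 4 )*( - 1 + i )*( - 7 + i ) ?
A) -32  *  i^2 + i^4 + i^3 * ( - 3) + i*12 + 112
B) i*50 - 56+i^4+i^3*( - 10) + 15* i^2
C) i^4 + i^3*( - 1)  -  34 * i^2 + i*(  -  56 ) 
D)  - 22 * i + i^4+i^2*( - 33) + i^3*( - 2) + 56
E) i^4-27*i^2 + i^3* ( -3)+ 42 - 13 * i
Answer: D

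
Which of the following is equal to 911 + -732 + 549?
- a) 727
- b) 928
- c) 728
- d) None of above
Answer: c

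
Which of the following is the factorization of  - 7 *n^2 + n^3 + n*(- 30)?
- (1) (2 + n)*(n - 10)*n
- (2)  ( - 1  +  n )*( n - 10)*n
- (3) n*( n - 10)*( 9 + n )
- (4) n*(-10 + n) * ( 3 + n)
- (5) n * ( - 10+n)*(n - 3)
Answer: 4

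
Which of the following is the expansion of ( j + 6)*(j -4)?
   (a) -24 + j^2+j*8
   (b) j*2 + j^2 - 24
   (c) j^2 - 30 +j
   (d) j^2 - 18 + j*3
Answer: b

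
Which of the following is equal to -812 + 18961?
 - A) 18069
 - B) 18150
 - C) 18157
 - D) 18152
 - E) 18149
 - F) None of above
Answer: E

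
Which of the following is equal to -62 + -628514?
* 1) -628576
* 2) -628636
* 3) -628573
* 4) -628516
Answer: 1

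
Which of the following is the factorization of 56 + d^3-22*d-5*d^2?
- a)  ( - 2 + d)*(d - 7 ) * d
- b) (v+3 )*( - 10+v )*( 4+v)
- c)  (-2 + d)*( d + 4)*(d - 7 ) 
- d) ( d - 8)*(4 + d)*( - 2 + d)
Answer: c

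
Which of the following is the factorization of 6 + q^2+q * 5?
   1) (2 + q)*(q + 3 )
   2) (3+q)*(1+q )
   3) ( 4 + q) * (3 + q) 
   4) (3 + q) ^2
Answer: 1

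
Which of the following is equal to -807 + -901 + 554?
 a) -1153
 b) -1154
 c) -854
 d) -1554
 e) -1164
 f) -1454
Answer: b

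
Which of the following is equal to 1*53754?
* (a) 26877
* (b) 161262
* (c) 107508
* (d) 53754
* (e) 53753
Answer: d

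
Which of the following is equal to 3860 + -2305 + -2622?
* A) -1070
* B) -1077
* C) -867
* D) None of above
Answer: D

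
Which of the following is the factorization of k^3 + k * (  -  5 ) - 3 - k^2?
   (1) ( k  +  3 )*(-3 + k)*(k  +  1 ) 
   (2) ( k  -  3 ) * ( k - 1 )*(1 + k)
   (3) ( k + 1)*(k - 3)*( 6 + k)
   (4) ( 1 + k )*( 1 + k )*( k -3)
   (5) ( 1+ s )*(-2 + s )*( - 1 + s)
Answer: 4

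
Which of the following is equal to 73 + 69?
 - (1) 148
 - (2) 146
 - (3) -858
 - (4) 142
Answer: 4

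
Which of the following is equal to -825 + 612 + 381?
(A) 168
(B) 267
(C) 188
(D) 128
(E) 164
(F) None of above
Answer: A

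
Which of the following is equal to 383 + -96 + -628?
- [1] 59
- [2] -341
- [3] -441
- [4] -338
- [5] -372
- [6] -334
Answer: 2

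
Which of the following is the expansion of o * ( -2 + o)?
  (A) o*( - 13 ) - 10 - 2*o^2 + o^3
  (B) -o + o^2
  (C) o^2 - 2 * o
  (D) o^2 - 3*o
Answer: C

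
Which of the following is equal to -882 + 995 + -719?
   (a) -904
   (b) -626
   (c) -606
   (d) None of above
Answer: c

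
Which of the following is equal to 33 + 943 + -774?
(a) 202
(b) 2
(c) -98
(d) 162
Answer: a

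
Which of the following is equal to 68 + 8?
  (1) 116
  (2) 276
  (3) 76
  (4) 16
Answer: 3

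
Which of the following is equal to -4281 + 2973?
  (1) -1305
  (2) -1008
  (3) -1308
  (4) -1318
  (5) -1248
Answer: 3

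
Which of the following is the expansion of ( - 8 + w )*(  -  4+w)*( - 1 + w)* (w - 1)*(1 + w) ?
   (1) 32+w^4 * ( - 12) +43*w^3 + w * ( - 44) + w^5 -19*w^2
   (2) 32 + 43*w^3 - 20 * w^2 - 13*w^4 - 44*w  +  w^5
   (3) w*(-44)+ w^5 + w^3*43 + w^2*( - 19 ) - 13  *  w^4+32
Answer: 3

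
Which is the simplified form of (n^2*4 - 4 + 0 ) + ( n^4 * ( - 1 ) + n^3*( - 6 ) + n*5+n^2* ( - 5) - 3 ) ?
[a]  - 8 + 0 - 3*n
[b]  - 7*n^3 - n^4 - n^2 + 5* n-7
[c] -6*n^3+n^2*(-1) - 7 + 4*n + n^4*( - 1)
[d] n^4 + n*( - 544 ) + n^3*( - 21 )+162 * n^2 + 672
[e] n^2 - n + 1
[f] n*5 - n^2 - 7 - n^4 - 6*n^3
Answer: f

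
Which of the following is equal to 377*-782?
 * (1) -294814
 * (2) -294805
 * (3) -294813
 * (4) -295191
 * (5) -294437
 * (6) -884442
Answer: 1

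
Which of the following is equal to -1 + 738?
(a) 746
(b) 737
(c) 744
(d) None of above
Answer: b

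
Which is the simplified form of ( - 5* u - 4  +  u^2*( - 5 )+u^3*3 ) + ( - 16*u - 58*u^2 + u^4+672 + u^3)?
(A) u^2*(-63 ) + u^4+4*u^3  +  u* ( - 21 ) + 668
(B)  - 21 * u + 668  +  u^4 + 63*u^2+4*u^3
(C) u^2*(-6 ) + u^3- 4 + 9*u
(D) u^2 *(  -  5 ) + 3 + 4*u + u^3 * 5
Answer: A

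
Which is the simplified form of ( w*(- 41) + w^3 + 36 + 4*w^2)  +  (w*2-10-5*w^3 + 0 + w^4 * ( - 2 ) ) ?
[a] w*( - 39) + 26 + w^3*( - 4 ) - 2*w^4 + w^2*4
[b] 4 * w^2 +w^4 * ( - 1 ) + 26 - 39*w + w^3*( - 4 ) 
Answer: a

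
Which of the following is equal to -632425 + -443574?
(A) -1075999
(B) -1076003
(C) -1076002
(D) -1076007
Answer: A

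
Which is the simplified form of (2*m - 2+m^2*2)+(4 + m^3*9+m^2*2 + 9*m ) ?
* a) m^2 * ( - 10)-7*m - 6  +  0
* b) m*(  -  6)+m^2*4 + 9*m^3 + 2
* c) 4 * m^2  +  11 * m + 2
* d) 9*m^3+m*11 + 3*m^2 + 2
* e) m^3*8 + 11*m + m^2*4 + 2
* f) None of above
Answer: f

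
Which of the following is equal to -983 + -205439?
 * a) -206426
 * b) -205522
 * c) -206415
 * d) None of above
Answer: d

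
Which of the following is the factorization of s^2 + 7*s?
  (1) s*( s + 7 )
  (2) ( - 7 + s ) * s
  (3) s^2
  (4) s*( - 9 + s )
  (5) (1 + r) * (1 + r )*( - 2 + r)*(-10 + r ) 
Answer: 1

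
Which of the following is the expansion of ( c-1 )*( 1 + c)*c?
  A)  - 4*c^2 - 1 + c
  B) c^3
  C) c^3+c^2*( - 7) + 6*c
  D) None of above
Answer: D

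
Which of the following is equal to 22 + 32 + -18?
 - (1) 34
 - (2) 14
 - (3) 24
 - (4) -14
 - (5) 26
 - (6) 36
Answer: 6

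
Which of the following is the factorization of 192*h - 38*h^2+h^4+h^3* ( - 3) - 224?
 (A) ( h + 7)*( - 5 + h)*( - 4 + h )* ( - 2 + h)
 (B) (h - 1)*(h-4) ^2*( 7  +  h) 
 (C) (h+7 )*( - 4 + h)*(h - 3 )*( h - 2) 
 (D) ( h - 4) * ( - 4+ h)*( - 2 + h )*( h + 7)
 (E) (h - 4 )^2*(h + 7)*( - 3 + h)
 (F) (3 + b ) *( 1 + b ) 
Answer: D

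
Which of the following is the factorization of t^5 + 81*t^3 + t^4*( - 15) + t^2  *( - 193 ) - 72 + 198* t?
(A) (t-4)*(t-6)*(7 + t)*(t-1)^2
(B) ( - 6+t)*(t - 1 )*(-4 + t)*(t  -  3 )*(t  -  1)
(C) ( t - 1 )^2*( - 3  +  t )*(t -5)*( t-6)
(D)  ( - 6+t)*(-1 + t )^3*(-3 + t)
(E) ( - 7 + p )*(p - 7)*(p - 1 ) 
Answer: B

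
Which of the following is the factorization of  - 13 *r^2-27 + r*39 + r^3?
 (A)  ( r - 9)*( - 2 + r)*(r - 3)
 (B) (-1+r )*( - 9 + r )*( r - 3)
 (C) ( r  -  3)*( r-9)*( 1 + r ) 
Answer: B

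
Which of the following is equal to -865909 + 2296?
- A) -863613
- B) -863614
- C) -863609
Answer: A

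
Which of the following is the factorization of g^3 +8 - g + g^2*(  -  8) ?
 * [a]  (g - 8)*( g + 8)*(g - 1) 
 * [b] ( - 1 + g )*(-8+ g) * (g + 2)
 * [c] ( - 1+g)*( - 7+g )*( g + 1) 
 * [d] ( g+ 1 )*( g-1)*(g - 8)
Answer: d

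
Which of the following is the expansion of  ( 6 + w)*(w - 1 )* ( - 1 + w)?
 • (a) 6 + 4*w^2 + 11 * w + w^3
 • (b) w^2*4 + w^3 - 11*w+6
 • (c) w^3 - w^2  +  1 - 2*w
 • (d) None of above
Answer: b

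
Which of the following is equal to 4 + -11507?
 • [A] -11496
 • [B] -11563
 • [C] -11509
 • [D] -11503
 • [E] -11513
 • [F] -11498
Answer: D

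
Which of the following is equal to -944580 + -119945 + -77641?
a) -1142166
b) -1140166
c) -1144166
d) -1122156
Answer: a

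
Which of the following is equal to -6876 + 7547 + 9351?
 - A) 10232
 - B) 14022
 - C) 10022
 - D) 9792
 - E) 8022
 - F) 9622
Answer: C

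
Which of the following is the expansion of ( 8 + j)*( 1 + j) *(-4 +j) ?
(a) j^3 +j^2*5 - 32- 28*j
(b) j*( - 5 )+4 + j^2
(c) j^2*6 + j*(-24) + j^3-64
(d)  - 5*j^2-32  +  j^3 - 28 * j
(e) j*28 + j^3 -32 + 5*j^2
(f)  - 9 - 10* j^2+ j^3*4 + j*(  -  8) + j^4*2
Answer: a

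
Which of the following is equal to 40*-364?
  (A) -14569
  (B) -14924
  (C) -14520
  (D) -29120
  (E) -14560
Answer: E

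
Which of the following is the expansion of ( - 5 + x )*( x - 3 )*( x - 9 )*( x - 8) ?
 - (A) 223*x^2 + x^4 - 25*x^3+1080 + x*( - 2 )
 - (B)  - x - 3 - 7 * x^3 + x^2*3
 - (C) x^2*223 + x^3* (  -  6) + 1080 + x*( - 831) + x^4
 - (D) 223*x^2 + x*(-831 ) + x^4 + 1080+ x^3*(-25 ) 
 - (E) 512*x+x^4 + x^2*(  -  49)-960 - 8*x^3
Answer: D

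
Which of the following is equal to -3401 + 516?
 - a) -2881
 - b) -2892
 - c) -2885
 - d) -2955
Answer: c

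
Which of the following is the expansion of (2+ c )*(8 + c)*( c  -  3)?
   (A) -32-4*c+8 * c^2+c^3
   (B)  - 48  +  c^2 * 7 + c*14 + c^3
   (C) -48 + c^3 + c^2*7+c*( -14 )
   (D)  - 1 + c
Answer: C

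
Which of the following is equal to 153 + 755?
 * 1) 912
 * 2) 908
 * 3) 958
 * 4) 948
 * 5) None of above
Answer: 2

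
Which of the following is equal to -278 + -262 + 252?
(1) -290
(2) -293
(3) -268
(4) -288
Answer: 4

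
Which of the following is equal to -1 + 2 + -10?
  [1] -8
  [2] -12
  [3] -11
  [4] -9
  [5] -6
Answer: 4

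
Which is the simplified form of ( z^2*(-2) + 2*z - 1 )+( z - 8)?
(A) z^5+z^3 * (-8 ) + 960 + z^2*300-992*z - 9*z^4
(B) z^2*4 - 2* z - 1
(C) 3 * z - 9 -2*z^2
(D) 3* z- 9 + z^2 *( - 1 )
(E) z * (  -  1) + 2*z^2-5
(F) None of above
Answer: C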